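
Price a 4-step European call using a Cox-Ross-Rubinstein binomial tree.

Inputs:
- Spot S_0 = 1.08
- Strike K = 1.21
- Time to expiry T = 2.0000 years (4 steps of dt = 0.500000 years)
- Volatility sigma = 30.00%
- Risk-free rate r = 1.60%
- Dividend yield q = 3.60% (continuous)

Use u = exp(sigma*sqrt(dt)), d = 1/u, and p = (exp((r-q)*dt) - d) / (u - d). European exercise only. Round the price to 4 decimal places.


Answer: Price = V(0,0) = 0.1160

Derivation:
dt = T/N = 0.500000
u = exp(sigma*sqrt(dt)) = 1.236311; d = 1/u = 0.808858
p = (exp((r-q)*dt) - d) / (u - d) = 0.423887
Discount per step: exp(-r*dt) = 0.992032
Stock lattice S(k, i) with i counting down-moves:
  k=0: S(0,0) = 1.0800
  k=1: S(1,0) = 1.3352; S(1,1) = 0.8736
  k=2: S(2,0) = 1.6507; S(2,1) = 1.0800; S(2,2) = 0.7066
  k=3: S(3,0) = 2.0408; S(3,1) = 1.3352; S(3,2) = 0.8736; S(3,3) = 0.5715
  k=4: S(4,0) = 2.5231; S(4,1) = 1.6507; S(4,2) = 1.0800; S(4,3) = 0.7066; S(4,4) = 0.4623
Terminal payoffs V(N, i) = max(S_T - K, 0):
  V(4,0) = 1.313102; V(4,1) = 0.440742; V(4,2) = 0.000000; V(4,3) = 0.000000; V(4,4) = 0.000000
Backward induction: V(k, i) = exp(-r*dt) * [p * V(k+1, i) + (1-p) * V(k+1, i+1)].
  V(3,0) = exp(-r*dt) * [p*1.313102 + (1-p)*0.440742] = 0.804066
  V(3,1) = exp(-r*dt) * [p*0.440742 + (1-p)*0.000000] = 0.185336
  V(3,2) = exp(-r*dt) * [p*0.000000 + (1-p)*0.000000] = 0.000000
  V(3,3) = exp(-r*dt) * [p*0.000000 + (1-p)*0.000000] = 0.000000
  V(2,0) = exp(-r*dt) * [p*0.804066 + (1-p)*0.185336] = 0.444041
  V(2,1) = exp(-r*dt) * [p*0.185336 + (1-p)*0.000000] = 0.077936
  V(2,2) = exp(-r*dt) * [p*0.000000 + (1-p)*0.000000] = 0.000000
  V(1,0) = exp(-r*dt) * [p*0.444041 + (1-p)*0.077936] = 0.231266
  V(1,1) = exp(-r*dt) * [p*0.077936 + (1-p)*0.000000] = 0.032773
  V(0,0) = exp(-r*dt) * [p*0.231266 + (1-p)*0.032773] = 0.115980


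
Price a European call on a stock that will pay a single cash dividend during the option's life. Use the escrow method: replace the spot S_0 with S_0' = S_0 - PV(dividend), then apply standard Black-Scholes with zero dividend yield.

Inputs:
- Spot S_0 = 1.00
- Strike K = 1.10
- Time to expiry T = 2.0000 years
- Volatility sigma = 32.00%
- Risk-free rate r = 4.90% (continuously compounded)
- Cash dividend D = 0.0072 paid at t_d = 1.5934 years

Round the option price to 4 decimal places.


PV(D) = D * exp(-r * t_d) = 0.0072 * 0.92489358 = 0.00665923
S_0' = S_0 - PV(D) = 1.0000 - 0.00665923 = 0.99334077
d1 = (ln(S_0'/K) + (r + sigma^2/2)*T) / (sigma*sqrt(T)) = 0.21745371
d2 = d1 - sigma*sqrt(T) = -0.23509463
exp(-rT) = 0.90664890
N(d1) = 0.58607261; N(d2) = 0.40706764
C = S_0' * N(d1) - K * exp(-rT) * N(d2) = 0.99334077 * 0.58607261 - 1.1000 * 0.90664890 * 0.40706764 = 0.1762

Answer: Price = 0.1762


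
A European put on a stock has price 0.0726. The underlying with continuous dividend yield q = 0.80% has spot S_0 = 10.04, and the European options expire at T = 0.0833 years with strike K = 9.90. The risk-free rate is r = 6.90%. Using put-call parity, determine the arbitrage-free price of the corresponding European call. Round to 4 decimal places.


Put-call parity: C - P = S_0 * exp(-qT) - K * exp(-rT).
S_0 * exp(-qT) = 10.0400 * 0.99933382 = 10.03331157
K * exp(-rT) = 9.9000 * 0.99426879 = 9.84326099
C = P + S*exp(-qT) - K*exp(-rT)
C = 0.0726 + 10.03331157 - 9.84326099 = 0.2627

Answer: Call price = 0.2627


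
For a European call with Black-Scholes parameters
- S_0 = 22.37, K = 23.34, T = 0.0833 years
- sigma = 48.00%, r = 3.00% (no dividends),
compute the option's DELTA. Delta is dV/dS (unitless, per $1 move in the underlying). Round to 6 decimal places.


Answer: Delta = 0.413288

Derivation:
d1 = -0.2190955050; d2 = -0.3576318541
phi(d1) = 0.3894810942; exp(-qT) = 1.0000000000; exp(-rT) = 0.9975041199
N(d1) = 0.4132878261
Delta = exp(-qT) * N(d1) = 1.0000000000 * 0.4132878261 = 0.413288


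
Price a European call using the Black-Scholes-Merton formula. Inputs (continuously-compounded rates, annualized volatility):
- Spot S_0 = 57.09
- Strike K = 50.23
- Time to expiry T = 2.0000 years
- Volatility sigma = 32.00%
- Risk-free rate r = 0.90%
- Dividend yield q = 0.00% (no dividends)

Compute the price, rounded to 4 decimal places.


d1 = (ln(S/K) + (r - q + 0.5*sigma^2) * T) / (sigma * sqrt(T)) = 0.54892813
d2 = d1 - sigma * sqrt(T) = 0.09637979
exp(-rT) = 0.98216103; exp(-qT) = 1.00000000
C = S_0 * exp(-qT) * N(d1) - K * exp(-rT) * N(d2)
N(d1) = 0.70847261; N(d2) = 0.53839053
C = 57.0900 * 1.00000000 * 0.70847261 - 50.2300 * 0.98216103 * 0.53839053 = 13.8858

Answer: Price = 13.8858


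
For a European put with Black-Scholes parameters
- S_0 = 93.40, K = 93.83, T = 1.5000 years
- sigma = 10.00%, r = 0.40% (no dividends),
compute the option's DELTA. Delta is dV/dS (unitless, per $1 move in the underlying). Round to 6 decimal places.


d1 = 0.0727229902; d2 = -0.0497514969
phi(d1) = 0.3978887442; exp(-qT) = 1.0000000000; exp(-rT) = 0.9940179641
N(-d1) = 0.4710132767
Delta = -exp(-qT) * N(-d1) = -1.0000000000 * 0.4710132767 = -0.471013

Answer: Delta = -0.471013


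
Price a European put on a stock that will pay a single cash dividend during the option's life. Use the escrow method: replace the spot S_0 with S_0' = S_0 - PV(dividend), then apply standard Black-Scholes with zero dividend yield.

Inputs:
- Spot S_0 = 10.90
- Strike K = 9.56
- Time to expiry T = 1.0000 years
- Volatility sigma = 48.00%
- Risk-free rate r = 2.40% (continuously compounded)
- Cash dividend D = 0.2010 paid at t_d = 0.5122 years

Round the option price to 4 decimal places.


PV(D) = D * exp(-r * t_d) = 0.2010 * 0.98778245 = 0.19854427
S_0' = S_0 - PV(D) = 10.9000 - 0.19854427 = 10.70145573
d1 = (ln(S_0'/K) + (r + sigma^2/2)*T) / (sigma*sqrt(T)) = 0.52498345
d2 = d1 - sigma*sqrt(T) = 0.04498345
exp(-rT) = 0.97628571
N(-d1) = 0.29979735; N(-d2) = 0.48206025
P = K * exp(-rT) * N(-d2) - S_0' * N(-d1) = 9.5600 * 0.97628571 * 0.48206025 - 10.70145573 * 0.29979735 = 1.2909

Answer: Price = 1.2909


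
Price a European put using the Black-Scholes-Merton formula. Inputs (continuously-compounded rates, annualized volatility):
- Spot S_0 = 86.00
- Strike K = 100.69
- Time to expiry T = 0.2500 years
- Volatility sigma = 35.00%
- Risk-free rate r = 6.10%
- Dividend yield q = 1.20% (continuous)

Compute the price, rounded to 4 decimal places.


d1 = (ln(S/K) + (r - q + 0.5*sigma^2) * T) / (sigma * sqrt(T)) = -0.74363825
d2 = d1 - sigma * sqrt(T) = -0.91863825
exp(-rT) = 0.98486569; exp(-qT) = 0.99700450
P = K * exp(-rT) * N(-d2) - S_0 * exp(-qT) * N(-d1)
N(-d1) = 0.77145232; N(-d2) = 0.82085759
P = 100.6900 * 0.98486569 * 0.82085759 - 86.0000 * 0.99700450 * 0.77145232 = 15.2551

Answer: Price = 15.2551


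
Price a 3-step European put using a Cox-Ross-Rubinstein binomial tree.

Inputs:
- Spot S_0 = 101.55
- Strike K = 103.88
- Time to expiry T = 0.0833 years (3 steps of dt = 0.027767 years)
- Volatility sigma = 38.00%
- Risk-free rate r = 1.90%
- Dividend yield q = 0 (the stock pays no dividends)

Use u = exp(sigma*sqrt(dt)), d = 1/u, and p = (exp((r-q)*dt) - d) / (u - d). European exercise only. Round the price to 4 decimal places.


dt = T/N = 0.027767
u = exp(sigma*sqrt(dt)) = 1.065368; d = 1/u = 0.938642
p = (exp((r-q)*dt) - d) / (u - d) = 0.488339
Discount per step: exp(-r*dt) = 0.999473
Stock lattice S(k, i) with i counting down-moves:
  k=0: S(0,0) = 101.5500
  k=1: S(1,0) = 108.1882; S(1,1) = 95.3191
  k=2: S(2,0) = 115.2603; S(2,1) = 101.5500; S(2,2) = 89.4706
  k=3: S(3,0) = 122.7946; S(3,1) = 108.1882; S(3,2) = 95.3191; S(3,3) = 83.9809
Terminal payoffs V(N, i) = max(K - S_T, 0):
  V(3,0) = 0.000000; V(3,1) = 0.000000; V(3,2) = 8.560861; V(3,3) = 19.899108
Backward induction: V(k, i) = exp(-r*dt) * [p * V(k+1, i) + (1-p) * V(k+1, i+1)].
  V(2,0) = exp(-r*dt) * [p*0.000000 + (1-p)*0.000000] = 0.000000
  V(2,1) = exp(-r*dt) * [p*0.000000 + (1-p)*8.560861] = 4.377946
  V(2,2) = exp(-r*dt) * [p*8.560861 + (1-p)*19.899108] = 14.354622
  V(1,0) = exp(-r*dt) * [p*0.000000 + (1-p)*4.377946] = 2.238842
  V(1,1) = exp(-r*dt) * [p*4.377946 + (1-p)*14.354622] = 9.477618
  V(0,0) = exp(-r*dt) * [p*2.238842 + (1-p)*9.477618] = 5.939505

Answer: Price = V(0,0) = 5.9395


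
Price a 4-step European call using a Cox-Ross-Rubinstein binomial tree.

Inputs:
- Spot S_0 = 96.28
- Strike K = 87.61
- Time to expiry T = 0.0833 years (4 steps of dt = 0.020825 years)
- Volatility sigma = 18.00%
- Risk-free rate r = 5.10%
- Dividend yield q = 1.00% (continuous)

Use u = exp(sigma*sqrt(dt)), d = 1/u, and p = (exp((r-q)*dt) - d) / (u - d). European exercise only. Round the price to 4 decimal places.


Answer: Price = V(0,0) = 9.0090

Derivation:
dt = T/N = 0.020825
u = exp(sigma*sqrt(dt)) = 1.026316; d = 1/u = 0.974359
p = (exp((r-q)*dt) - d) / (u - d) = 0.509947
Discount per step: exp(-r*dt) = 0.998938
Stock lattice S(k, i) with i counting down-moves:
  k=0: S(0,0) = 96.2800
  k=1: S(1,0) = 98.8137; S(1,1) = 93.8113
  k=2: S(2,0) = 101.4141; S(2,1) = 96.2800; S(2,2) = 91.4059
  k=3: S(3,0) = 104.0829; S(3,1) = 98.8137; S(3,2) = 93.8113; S(3,3) = 89.0621
  k=4: S(4,0) = 106.8219; S(4,1) = 101.4141; S(4,2) = 96.2800; S(4,3) = 91.4059; S(4,4) = 86.7785
Terminal payoffs V(N, i) = max(S_T - K, 0):
  V(4,0) = 19.211891; V(4,1) = 13.804060; V(4,2) = 8.670000; V(4,3) = 3.795850; V(4,4) = 0.000000
Backward induction: V(k, i) = exp(-r*dt) * [p * V(k+1, i) + (1-p) * V(k+1, i+1)].
  V(3,0) = exp(-r*dt) * [p*19.211891 + (1-p)*13.804060] = 16.544186
  V(3,1) = exp(-r*dt) * [p*13.804060 + (1-p)*8.670000] = 11.276115
  V(3,2) = exp(-r*dt) * [p*8.670000 + (1-p)*3.795850] = 6.274739
  V(3,3) = exp(-r*dt) * [p*3.795850 + (1-p)*0.000000] = 1.933627
  V(2,0) = exp(-r*dt) * [p*16.544186 + (1-p)*11.276115] = 13.947729
  V(2,1) = exp(-r*dt) * [p*11.276115 + (1-p)*6.274739] = 8.815807
  V(2,2) = exp(-r*dt) * [p*6.274739 + (1-p)*1.933627] = 4.142961
  V(1,0) = exp(-r*dt) * [p*13.947729 + (1-p)*8.815807] = 11.420678
  V(1,1) = exp(-r*dt) * [p*8.815807 + (1-p)*4.142961] = 6.518937
  V(0,0) = exp(-r*dt) * [p*11.420678 + (1-p)*6.518937] = 9.008991


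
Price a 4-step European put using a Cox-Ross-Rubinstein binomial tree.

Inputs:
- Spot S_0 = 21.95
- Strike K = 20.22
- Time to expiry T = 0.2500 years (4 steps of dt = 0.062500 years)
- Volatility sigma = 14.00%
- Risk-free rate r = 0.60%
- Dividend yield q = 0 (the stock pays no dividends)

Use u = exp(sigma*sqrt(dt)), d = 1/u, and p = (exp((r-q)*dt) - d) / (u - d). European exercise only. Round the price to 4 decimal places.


dt = T/N = 0.062500
u = exp(sigma*sqrt(dt)) = 1.035620; d = 1/u = 0.965605
p = (exp((r-q)*dt) - d) / (u - d) = 0.496608
Discount per step: exp(-r*dt) = 0.999625
Stock lattice S(k, i) with i counting down-moves:
  k=0: S(0,0) = 21.9500
  k=1: S(1,0) = 22.7319; S(1,1) = 21.1950
  k=2: S(2,0) = 23.5416; S(2,1) = 21.9500; S(2,2) = 20.4660
  k=3: S(3,0) = 24.3801; S(3,1) = 22.7319; S(3,2) = 21.1950; S(3,3) = 19.7621
  k=4: S(4,0) = 25.2485; S(4,1) = 23.5416; S(4,2) = 21.9500; S(4,3) = 20.4660; S(4,4) = 19.0824
Terminal payoffs V(N, i) = max(K - S_T, 0):
  V(4,0) = 0.000000; V(4,1) = 0.000000; V(4,2) = 0.000000; V(4,3) = 0.000000; V(4,4) = 1.137587
Backward induction: V(k, i) = exp(-r*dt) * [p * V(k+1, i) + (1-p) * V(k+1, i+1)].
  V(3,0) = exp(-r*dt) * [p*0.000000 + (1-p)*0.000000] = 0.000000
  V(3,1) = exp(-r*dt) * [p*0.000000 + (1-p)*0.000000] = 0.000000
  V(3,2) = exp(-r*dt) * [p*0.000000 + (1-p)*0.000000] = 0.000000
  V(3,3) = exp(-r*dt) * [p*0.000000 + (1-p)*1.137587] = 0.572437
  V(2,0) = exp(-r*dt) * [p*0.000000 + (1-p)*0.000000] = 0.000000
  V(2,1) = exp(-r*dt) * [p*0.000000 + (1-p)*0.000000] = 0.000000
  V(2,2) = exp(-r*dt) * [p*0.000000 + (1-p)*0.572437] = 0.288052
  V(1,0) = exp(-r*dt) * [p*0.000000 + (1-p)*0.000000] = 0.000000
  V(1,1) = exp(-r*dt) * [p*0.000000 + (1-p)*0.288052] = 0.144949
  V(0,0) = exp(-r*dt) * [p*0.000000 + (1-p)*0.144949] = 0.072939

Answer: Price = V(0,0) = 0.0729


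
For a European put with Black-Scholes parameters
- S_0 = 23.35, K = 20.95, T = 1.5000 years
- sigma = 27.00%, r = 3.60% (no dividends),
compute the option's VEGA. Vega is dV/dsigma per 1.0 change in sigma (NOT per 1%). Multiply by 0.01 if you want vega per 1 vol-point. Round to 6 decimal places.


d1 = 0.6566245477; d2 = 0.3259434324
phi(d1) = 0.3215775885; exp(-qT) = 1.0000000000; exp(-rT) = 0.9474321065
Vega = S * exp(-qT) * phi(d1) * sqrt(T) = 23.3500 * 1.0000000000 * 0.3215775885 * 1.2247448714 = 9.196409

Answer: Vega = 9.196409


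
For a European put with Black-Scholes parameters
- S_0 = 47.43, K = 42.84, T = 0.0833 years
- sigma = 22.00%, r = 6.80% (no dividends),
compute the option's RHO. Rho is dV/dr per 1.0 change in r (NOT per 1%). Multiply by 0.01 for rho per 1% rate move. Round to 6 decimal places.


d1 = 1.7239393534; d2 = 1.6604435267
phi(d1) = 0.0902725384; exp(-qT) = 1.0000000000; exp(-rT) = 0.9943516125
N(-d2) = 0.0484126299
Rho = -K*T*exp(-rT)*N(-d2) = -42.8400 * 0.0833 * 0.9943516125 * 0.0484126299 = -0.171788

Answer: Rho = -0.171788


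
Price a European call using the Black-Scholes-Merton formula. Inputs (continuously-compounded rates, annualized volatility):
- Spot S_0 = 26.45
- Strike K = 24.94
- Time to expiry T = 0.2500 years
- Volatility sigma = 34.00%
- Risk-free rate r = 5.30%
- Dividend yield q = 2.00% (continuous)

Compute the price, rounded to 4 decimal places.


Answer: Price = 2.7101

Derivation:
d1 = (ln(S/K) + (r - q + 0.5*sigma^2) * T) / (sigma * sqrt(T)) = 0.47931305
d2 = d1 - sigma * sqrt(T) = 0.30931305
exp(-rT) = 0.98683739; exp(-qT) = 0.99501248
C = S_0 * exp(-qT) * N(d1) - K * exp(-rT) * N(d2)
N(d1) = 0.68414203; N(d2) = 0.62145830
C = 26.4500 * 0.99501248 * 0.68414203 - 24.9400 * 0.98683739 * 0.62145830 = 2.7101


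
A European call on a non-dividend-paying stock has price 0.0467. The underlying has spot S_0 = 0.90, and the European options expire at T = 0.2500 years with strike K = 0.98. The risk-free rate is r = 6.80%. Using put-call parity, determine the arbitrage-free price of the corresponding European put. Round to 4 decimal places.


Answer: Put price = 0.1102

Derivation:
Put-call parity: C - P = S_0 * exp(-qT) - K * exp(-rT).
S_0 * exp(-qT) = 0.9000 * 1.00000000 = 0.90000000
K * exp(-rT) = 0.9800 * 0.98314368 = 0.96348081
P = C - S*exp(-qT) + K*exp(-rT)
P = 0.0467 - 0.90000000 + 0.96348081 = 0.1102


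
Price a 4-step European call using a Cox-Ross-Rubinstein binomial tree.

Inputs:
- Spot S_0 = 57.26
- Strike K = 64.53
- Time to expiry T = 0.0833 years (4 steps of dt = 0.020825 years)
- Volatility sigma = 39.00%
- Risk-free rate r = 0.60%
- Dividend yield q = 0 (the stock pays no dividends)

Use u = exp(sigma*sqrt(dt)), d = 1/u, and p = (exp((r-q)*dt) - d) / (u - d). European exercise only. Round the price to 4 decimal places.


Answer: Price = V(0,0) = 0.4042

Derivation:
dt = T/N = 0.020825
u = exp(sigma*sqrt(dt)) = 1.057894; d = 1/u = 0.945274
p = (exp((r-q)*dt) - d) / (u - d) = 0.487043
Discount per step: exp(-r*dt) = 0.999875
Stock lattice S(k, i) with i counting down-moves:
  k=0: S(0,0) = 57.2600
  k=1: S(1,0) = 60.5750; S(1,1) = 54.1264
  k=2: S(2,0) = 64.0820; S(2,1) = 57.2600; S(2,2) = 51.1643
  k=3: S(3,0) = 67.7920; S(3,1) = 60.5750; S(3,2) = 54.1264; S(3,3) = 48.3643
  k=4: S(4,0) = 71.7167; S(4,1) = 64.0820; S(4,2) = 57.2600; S(4,3) = 51.1643; S(4,4) = 45.7175
Terminal payoffs V(N, i) = max(S_T - K, 0):
  V(4,0) = 7.186717; V(4,1) = 0.000000; V(4,2) = 0.000000; V(4,3) = 0.000000; V(4,4) = 0.000000
Backward induction: V(k, i) = exp(-r*dt) * [p * V(k+1, i) + (1-p) * V(k+1, i+1)].
  V(3,0) = exp(-r*dt) * [p*7.186717 + (1-p)*0.000000] = 3.499804
  V(3,1) = exp(-r*dt) * [p*0.000000 + (1-p)*0.000000] = 0.000000
  V(3,2) = exp(-r*dt) * [p*0.000000 + (1-p)*0.000000] = 0.000000
  V(3,3) = exp(-r*dt) * [p*0.000000 + (1-p)*0.000000] = 0.000000
  V(2,0) = exp(-r*dt) * [p*3.499804 + (1-p)*0.000000] = 1.704343
  V(2,1) = exp(-r*dt) * [p*0.000000 + (1-p)*0.000000] = 0.000000
  V(2,2) = exp(-r*dt) * [p*0.000000 + (1-p)*0.000000] = 0.000000
  V(1,0) = exp(-r*dt) * [p*1.704343 + (1-p)*0.000000] = 0.829985
  V(1,1) = exp(-r*dt) * [p*0.000000 + (1-p)*0.000000] = 0.000000
  V(0,0) = exp(-r*dt) * [p*0.829985 + (1-p)*0.000000] = 0.404188


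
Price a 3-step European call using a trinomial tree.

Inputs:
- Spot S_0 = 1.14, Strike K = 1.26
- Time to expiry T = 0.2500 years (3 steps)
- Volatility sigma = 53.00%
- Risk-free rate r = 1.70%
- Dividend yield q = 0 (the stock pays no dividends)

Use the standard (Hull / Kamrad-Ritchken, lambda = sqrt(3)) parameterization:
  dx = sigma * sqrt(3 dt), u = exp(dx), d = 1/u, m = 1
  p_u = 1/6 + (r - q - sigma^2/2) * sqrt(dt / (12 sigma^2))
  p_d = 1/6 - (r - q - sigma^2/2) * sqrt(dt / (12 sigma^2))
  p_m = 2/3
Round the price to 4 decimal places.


dt = T/N = 0.083333; dx = sigma*sqrt(3*dt) = 0.265000
u = exp(dx) = 1.303431; d = 1/u = 0.767206
p_u = 0.147256, p_m = 0.666667, p_d = 0.186077
Discount per step: exp(-r*dt) = 0.998584
Stock lattice S(k, j) with j the centered position index:
  k=0: S(0,+0) = 1.1400
  k=1: S(1,-1) = 0.8746; S(1,+0) = 1.1400; S(1,+1) = 1.4859
  k=2: S(2,-2) = 0.6710; S(2,-1) = 0.8746; S(2,+0) = 1.1400; S(2,+1) = 1.4859; S(2,+2) = 1.9368
  k=3: S(3,-3) = 0.5148; S(3,-2) = 0.6710; S(3,-1) = 0.8746; S(3,+0) = 1.1400; S(3,+1) = 1.4859; S(3,+2) = 1.9368; S(3,+3) = 2.5245
Terminal payoffs V(N, j) = max(S_T - K, 0):
  V(3,-3) = 0.000000; V(3,-2) = 0.000000; V(3,-1) = 0.000000; V(3,+0) = 0.000000; V(3,+1) = 0.225911; V(3,+2) = 0.676783; V(3,+3) = 1.264463
Backward induction: V(k, j) = exp(-r*dt) * [p_u * V(k+1, j+1) + p_m * V(k+1, j) + p_d * V(k+1, j-1)]
  V(2,-2) = exp(-r*dt) * [p_u*0.000000 + p_m*0.000000 + p_d*0.000000] = 0.000000
  V(2,-1) = exp(-r*dt) * [p_u*0.000000 + p_m*0.000000 + p_d*0.000000] = 0.000000
  V(2,+0) = exp(-r*dt) * [p_u*0.225911 + p_m*0.000000 + p_d*0.000000] = 0.033220
  V(2,+1) = exp(-r*dt) * [p_u*0.676783 + p_m*0.225911 + p_d*0.000000] = 0.249914
  V(2,+2) = exp(-r*dt) * [p_u*1.264463 + p_m*0.676783 + p_d*0.225911] = 0.678464
  V(1,-1) = exp(-r*dt) * [p_u*0.033220 + p_m*0.000000 + p_d*0.000000] = 0.004885
  V(1,+0) = exp(-r*dt) * [p_u*0.249914 + p_m*0.033220 + p_d*0.000000] = 0.058864
  V(1,+1) = exp(-r*dt) * [p_u*0.678464 + p_m*0.249914 + p_d*0.033220] = 0.272313
  V(0,+0) = exp(-r*dt) * [p_u*0.272313 + p_m*0.058864 + p_d*0.004885] = 0.080138

Answer: Price = V(0,0) = 0.0801


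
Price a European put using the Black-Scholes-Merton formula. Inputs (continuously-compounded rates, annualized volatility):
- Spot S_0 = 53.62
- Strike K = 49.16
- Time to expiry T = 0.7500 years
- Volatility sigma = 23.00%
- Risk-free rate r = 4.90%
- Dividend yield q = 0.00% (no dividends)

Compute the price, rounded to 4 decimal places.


Answer: Price = 1.6334

Derivation:
d1 = (ln(S/K) + (r - q + 0.5*sigma^2) * T) / (sigma * sqrt(T)) = 0.72007802
d2 = d1 - sigma * sqrt(T) = 0.52089218
exp(-rT) = 0.96391708; exp(-qT) = 1.00000000
P = K * exp(-rT) * N(-d2) - S_0 * exp(-qT) * N(-d1)
N(-d1) = 0.23573848; N(-d2) = 0.30122094
P = 49.1600 * 0.96391708 * 0.30122094 - 53.6200 * 1.00000000 * 0.23573848 = 1.6334


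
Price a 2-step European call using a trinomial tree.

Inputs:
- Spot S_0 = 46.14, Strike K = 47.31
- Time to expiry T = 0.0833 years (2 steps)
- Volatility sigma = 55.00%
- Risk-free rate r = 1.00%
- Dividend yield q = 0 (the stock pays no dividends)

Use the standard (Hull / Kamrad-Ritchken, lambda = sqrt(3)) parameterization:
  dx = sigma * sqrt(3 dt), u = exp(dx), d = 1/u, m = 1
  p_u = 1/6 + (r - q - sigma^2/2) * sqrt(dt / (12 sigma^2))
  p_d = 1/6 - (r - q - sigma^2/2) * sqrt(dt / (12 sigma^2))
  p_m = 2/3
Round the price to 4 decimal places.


Answer: Price = V(0,0) = 2.2390

Derivation:
dt = T/N = 0.041650; dx = sigma*sqrt(3*dt) = 0.194415
u = exp(dx) = 1.214601; d = 1/u = 0.823316
p_u = 0.151537, p_m = 0.666667, p_d = 0.181797
Discount per step: exp(-r*dt) = 0.999584
Stock lattice S(k, j) with j the centered position index:
  k=0: S(0,+0) = 46.1400
  k=1: S(1,-1) = 37.9878; S(1,+0) = 46.1400; S(1,+1) = 56.0417
  k=2: S(2,-2) = 31.2759; S(2,-1) = 37.9878; S(2,+0) = 46.1400; S(2,+1) = 56.0417; S(2,+2) = 68.0683
Terminal payoffs V(N, j) = max(S_T - K, 0):
  V(2,-2) = 0.000000; V(2,-1) = 0.000000; V(2,+0) = 0.000000; V(2,+1) = 8.731681; V(2,+2) = 20.758271
Backward induction: V(k, j) = exp(-r*dt) * [p_u * V(k+1, j+1) + p_m * V(k+1, j) + p_d * V(k+1, j-1)]
  V(1,-1) = exp(-r*dt) * [p_u*0.000000 + p_m*0.000000 + p_d*0.000000] = 0.000000
  V(1,+0) = exp(-r*dt) * [p_u*8.731681 + p_m*0.000000 + p_d*0.000000] = 1.322618
  V(1,+1) = exp(-r*dt) * [p_u*20.758271 + p_m*8.731681 + p_d*0.000000] = 8.963024
  V(0,+0) = exp(-r*dt) * [p_u*8.963024 + p_m*1.322618 + p_d*0.000000] = 2.239038


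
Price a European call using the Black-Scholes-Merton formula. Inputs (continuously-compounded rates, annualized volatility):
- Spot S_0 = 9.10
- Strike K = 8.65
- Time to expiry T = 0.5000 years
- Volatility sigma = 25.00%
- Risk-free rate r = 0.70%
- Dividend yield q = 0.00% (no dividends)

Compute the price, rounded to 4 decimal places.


Answer: Price = 0.8932

Derivation:
d1 = (ln(S/K) + (r - q + 0.5*sigma^2) * T) / (sigma * sqrt(T)) = 0.39507522
d2 = d1 - sigma * sqrt(T) = 0.21829853
exp(-rT) = 0.99650612; exp(-qT) = 1.00000000
C = S_0 * exp(-qT) * N(d1) - K * exp(-rT) * N(d2)
N(d1) = 0.65360631; N(d2) = 0.58640174
C = 9.1000 * 1.00000000 * 0.65360631 - 8.6500 * 0.99650612 * 0.58640174 = 0.8932


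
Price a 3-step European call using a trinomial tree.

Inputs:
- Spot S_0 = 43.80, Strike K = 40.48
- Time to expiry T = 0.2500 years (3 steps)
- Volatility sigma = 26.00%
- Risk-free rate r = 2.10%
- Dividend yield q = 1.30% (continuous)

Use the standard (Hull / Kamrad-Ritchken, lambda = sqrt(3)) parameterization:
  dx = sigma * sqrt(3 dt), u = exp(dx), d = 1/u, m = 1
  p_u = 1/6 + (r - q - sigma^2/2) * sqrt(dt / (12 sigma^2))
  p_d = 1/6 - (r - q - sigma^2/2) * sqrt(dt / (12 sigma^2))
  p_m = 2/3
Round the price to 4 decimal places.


dt = T/N = 0.083333; dx = sigma*sqrt(3*dt) = 0.130000
u = exp(dx) = 1.138828; d = 1/u = 0.878095
p_u = 0.158397, p_m = 0.666667, p_d = 0.174936
Discount per step: exp(-r*dt) = 0.998252
Stock lattice S(k, j) with j the centered position index:
  k=0: S(0,+0) = 43.8000
  k=1: S(1,-1) = 38.4606; S(1,+0) = 43.8000; S(1,+1) = 49.8807
  k=2: S(2,-2) = 33.7721; S(2,-1) = 38.4606; S(2,+0) = 43.8000; S(2,+1) = 49.8807; S(2,+2) = 56.8055
  k=3: S(3,-3) = 29.6551; S(3,-2) = 33.7721; S(3,-1) = 38.4606; S(3,+0) = 43.8000; S(3,+1) = 49.8807; S(3,+2) = 56.8055; S(3,+3) = 64.6918
Terminal payoffs V(N, j) = max(S_T - K, 0):
  V(3,-3) = 0.000000; V(3,-2) = 0.000000; V(3,-1) = 0.000000; V(3,+0) = 3.320000; V(3,+1) = 9.400683; V(3,+2) = 16.325538; V(3,+3) = 24.211759
Backward induction: V(k, j) = exp(-r*dt) * [p_u * V(k+1, j+1) + p_m * V(k+1, j) + p_d * V(k+1, j-1)]
  V(2,-2) = exp(-r*dt) * [p_u*0.000000 + p_m*0.000000 + p_d*0.000000] = 0.000000
  V(2,-1) = exp(-r*dt) * [p_u*3.320000 + p_m*0.000000 + p_d*0.000000] = 0.524960
  V(2,+0) = exp(-r*dt) * [p_u*9.400683 + p_m*3.320000 + p_d*0.000000] = 3.695904
  V(2,+1) = exp(-r*dt) * [p_u*16.325538 + p_m*9.400683 + p_d*3.320000] = 9.417338
  V(2,+2) = exp(-r*dt) * [p_u*24.211759 + p_m*16.325538 + p_d*9.400683] = 16.334679
  V(1,-1) = exp(-r*dt) * [p_u*3.695904 + p_m*0.524960 + p_d*0.000000] = 0.933760
  V(1,+0) = exp(-r*dt) * [p_u*9.417338 + p_m*3.695904 + p_d*0.524960] = 4.040376
  V(1,+1) = exp(-r*dt) * [p_u*16.334679 + p_m*9.417338 + p_d*3.695904] = 9.495511
  V(0,+0) = exp(-r*dt) * [p_u*9.495511 + p_m*4.040376 + p_d*0.933760] = 4.353371

Answer: Price = V(0,0) = 4.3534


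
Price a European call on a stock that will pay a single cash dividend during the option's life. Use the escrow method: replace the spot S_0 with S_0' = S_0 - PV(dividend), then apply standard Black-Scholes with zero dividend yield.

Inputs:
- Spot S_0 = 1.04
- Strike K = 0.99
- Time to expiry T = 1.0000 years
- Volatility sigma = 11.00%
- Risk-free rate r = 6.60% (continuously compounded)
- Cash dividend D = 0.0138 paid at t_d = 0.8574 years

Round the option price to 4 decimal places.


PV(D) = D * exp(-r * t_d) = 0.0138 * 0.94498294 = 0.01304076
S_0' = S_0 - PV(D) = 1.0400 - 0.01304076 = 1.02695924
d1 = (ln(S_0'/K) + (r + sigma^2/2)*T) / (sigma*sqrt(T)) = 0.98820521
d2 = d1 - sigma*sqrt(T) = 0.87820521
exp(-rT) = 0.93613086
N(d1) = 0.83847392; N(d2) = 0.81008382
C = S_0' * N(d1) - K * exp(-rT) * N(d2) = 1.02695924 * 0.83847392 - 0.9900 * 0.93613086 * 0.81008382 = 0.1103

Answer: Price = 0.1103


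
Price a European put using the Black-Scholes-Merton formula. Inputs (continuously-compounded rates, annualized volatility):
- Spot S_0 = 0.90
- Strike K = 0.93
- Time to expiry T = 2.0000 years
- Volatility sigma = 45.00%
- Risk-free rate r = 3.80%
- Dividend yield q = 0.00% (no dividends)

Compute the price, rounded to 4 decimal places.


Answer: Price = 0.2014

Derivation:
d1 = (ln(S/K) + (r - q + 0.5*sigma^2) * T) / (sigma * sqrt(T)) = 0.38609629
d2 = d1 - sigma * sqrt(T) = -0.25029981
exp(-rT) = 0.92681621; exp(-qT) = 1.00000000
P = K * exp(-rT) * N(-d2) - S_0 * exp(-qT) * N(-d1)
N(-d1) = 0.34971268; N(-d2) = 0.59882225
P = 0.9300 * 0.92681621 * 0.59882225 - 0.9000 * 1.00000000 * 0.34971268 = 0.2014


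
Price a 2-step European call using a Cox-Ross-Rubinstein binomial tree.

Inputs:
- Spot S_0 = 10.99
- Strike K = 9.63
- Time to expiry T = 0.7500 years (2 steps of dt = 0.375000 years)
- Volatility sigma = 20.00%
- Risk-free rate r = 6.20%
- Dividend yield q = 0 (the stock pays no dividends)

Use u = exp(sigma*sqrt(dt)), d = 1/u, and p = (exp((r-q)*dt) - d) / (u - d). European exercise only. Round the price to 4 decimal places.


dt = T/N = 0.375000
u = exp(sigma*sqrt(dt)) = 1.130290; d = 1/u = 0.884728
p = (exp((r-q)*dt) - d) / (u - d) = 0.565210
Discount per step: exp(-r*dt) = 0.977018
Stock lattice S(k, i) with i counting down-moves:
  k=0: S(0,0) = 10.9900
  k=1: S(1,0) = 12.4219; S(1,1) = 9.7232
  k=2: S(2,0) = 14.0403; S(2,1) = 10.9900; S(2,2) = 8.6024
Terminal payoffs V(N, i) = max(S_T - K, 0):
  V(2,0) = 4.410342; V(2,1) = 1.360000; V(2,2) = 0.000000
Backward induction: V(k, i) = exp(-r*dt) * [p * V(k+1, i) + (1-p) * V(k+1, i+1)].
  V(1,0) = exp(-r*dt) * [p*4.410342 + (1-p)*1.360000] = 3.013205
  V(1,1) = exp(-r*dt) * [p*1.360000 + (1-p)*0.000000] = 0.751019
  V(0,0) = exp(-r*dt) * [p*3.013205 + (1-p)*0.751019] = 1.982984

Answer: Price = V(0,0) = 1.9830


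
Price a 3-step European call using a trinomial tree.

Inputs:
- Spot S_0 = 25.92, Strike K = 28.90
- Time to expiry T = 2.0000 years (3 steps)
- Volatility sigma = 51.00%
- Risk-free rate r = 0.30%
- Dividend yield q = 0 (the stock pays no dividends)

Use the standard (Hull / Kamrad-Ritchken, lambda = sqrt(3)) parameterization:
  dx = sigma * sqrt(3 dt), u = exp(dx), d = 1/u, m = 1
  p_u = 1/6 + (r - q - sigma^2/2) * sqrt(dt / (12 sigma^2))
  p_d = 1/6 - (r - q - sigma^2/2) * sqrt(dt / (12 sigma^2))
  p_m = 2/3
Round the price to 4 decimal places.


Answer: Price = V(0,0) = 5.8019

Derivation:
dt = T/N = 0.666667; dx = sigma*sqrt(3*dt) = 0.721249
u = exp(dx) = 2.057001; d = 1/u = 0.486145
p_u = 0.107949, p_m = 0.666667, p_d = 0.225384
Discount per step: exp(-r*dt) = 0.998002
Stock lattice S(k, j) with j the centered position index:
  k=0: S(0,+0) = 25.9200
  k=1: S(1,-1) = 12.6009; S(1,+0) = 25.9200; S(1,+1) = 53.3175
  k=2: S(2,-2) = 6.1258; S(2,-1) = 12.6009; S(2,+0) = 25.9200; S(2,+1) = 53.3175; S(2,+2) = 109.6740
  k=3: S(3,-3) = 2.9780; S(3,-2) = 6.1258; S(3,-1) = 12.6009; S(3,+0) = 25.9200; S(3,+1) = 53.3175; S(3,+2) = 109.6740; S(3,+3) = 225.5996
Terminal payoffs V(N, j) = max(S_T - K, 0):
  V(3,-3) = 0.000000; V(3,-2) = 0.000000; V(3,-1) = 0.000000; V(3,+0) = 0.000000; V(3,+1) = 24.417456; V(3,+2) = 80.774041; V(3,+3) = 196.699572
Backward induction: V(k, j) = exp(-r*dt) * [p_u * V(k+1, j+1) + p_m * V(k+1, j) + p_d * V(k+1, j-1)]
  V(2,-2) = exp(-r*dt) * [p_u*0.000000 + p_m*0.000000 + p_d*0.000000] = 0.000000
  V(2,-1) = exp(-r*dt) * [p_u*0.000000 + p_m*0.000000 + p_d*0.000000] = 0.000000
  V(2,+0) = exp(-r*dt) * [p_u*24.417456 + p_m*0.000000 + p_d*0.000000] = 2.630575
  V(2,+1) = exp(-r*dt) * [p_u*80.774041 + p_m*24.417456 + p_d*0.000000] = 24.947842
  V(2,+2) = exp(-r*dt) * [p_u*196.699572 + p_m*80.774041 + p_d*24.417456] = 80.425196
  V(1,-1) = exp(-r*dt) * [p_u*2.630575 + p_m*0.000000 + p_d*0.000000] = 0.283401
  V(1,+0) = exp(-r*dt) * [p_u*24.947842 + p_m*2.630575 + p_d*0.000000] = 4.437929
  V(1,+1) = exp(-r*dt) * [p_u*80.425196 + p_m*24.947842 + p_d*2.630575] = 25.854849
  V(0,+0) = exp(-r*dt) * [p_u*25.854849 + p_m*4.437929 + p_d*0.283401] = 5.801885


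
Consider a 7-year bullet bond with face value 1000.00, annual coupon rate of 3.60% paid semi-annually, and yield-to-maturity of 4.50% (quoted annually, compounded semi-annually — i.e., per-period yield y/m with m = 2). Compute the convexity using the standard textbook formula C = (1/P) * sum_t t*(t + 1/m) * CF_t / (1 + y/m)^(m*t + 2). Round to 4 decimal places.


Coupon per period c = face * coupon_rate / m = 18.000000
Periods per year m = 2; per-period yield y/m = 0.022500
Number of cashflows N = 14
Cashflows (t years, CF_t, discount factor 1/(1+y/m)^(m*t), PV):
  t = 0.5000: CF_t = 18.000000, DF = 0.977995, PV = 17.603912
  t = 1.0000: CF_t = 18.000000, DF = 0.956474, PV = 17.216540
  t = 1.5000: CF_t = 18.000000, DF = 0.935427, PV = 16.837692
  t = 2.0000: CF_t = 18.000000, DF = 0.914843, PV = 16.467180
  t = 2.5000: CF_t = 18.000000, DF = 0.894712, PV = 16.104822
  t = 3.0000: CF_t = 18.000000, DF = 0.875024, PV = 15.750437
  t = 3.5000: CF_t = 18.000000, DF = 0.855769, PV = 15.403850
  t = 4.0000: CF_t = 18.000000, DF = 0.836938, PV = 15.064890
  t = 4.5000: CF_t = 18.000000, DF = 0.818522, PV = 14.733389
  t = 5.0000: CF_t = 18.000000, DF = 0.800510, PV = 14.409182
  t = 5.5000: CF_t = 18.000000, DF = 0.782895, PV = 14.092110
  t = 6.0000: CF_t = 18.000000, DF = 0.765667, PV = 13.782015
  t = 6.5000: CF_t = 18.000000, DF = 0.748819, PV = 13.478743
  t = 7.0000: CF_t = 1018.000000, DF = 0.732341, PV = 745.523512
Price P = sum_t PV_t = 946.468273
Convexity numerator sum_t t*(t + 1/m) * CF_t / (1+y/m)^(m*t + 2):
  t = 0.5000: term = 8.418846
  t = 1.0000: term = 24.700770
  t = 1.5000: term = 48.314465
  t = 2.0000: term = 78.752184
  t = 2.5000: term = 115.528877
  t = 3.0000: term = 158.181347
  t = 3.5000: term = 206.267446
  t = 4.0000: term = 259.365283
  t = 4.5000: term = 317.072473
  t = 5.0000: term = 379.005401
  t = 5.5000: term = 444.798514
  t = 6.0000: term = 514.103640
  t = 6.5000: term = 586.589320
  t = 7.0000: term = 37436.394446
Convexity = (1/P) * sum = 40577.493012 / 946.468273 = 42.872534

Answer: Convexity = 42.8725


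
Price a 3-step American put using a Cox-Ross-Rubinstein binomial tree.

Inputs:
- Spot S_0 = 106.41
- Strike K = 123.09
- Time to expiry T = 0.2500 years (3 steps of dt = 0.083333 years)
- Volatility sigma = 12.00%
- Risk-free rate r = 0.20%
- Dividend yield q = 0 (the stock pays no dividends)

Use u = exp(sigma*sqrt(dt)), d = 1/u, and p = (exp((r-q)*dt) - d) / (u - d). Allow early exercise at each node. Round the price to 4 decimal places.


dt = T/N = 0.083333
u = exp(sigma*sqrt(dt)) = 1.035248; d = 1/u = 0.965952
p = (exp((r-q)*dt) - d) / (u - d) = 0.493746
Discount per step: exp(-r*dt) = 0.999833
Stock lattice S(k, i) with i counting down-moves:
  k=0: S(0,0) = 106.4100
  k=1: S(1,0) = 110.1607; S(1,1) = 102.7870
  k=2: S(2,0) = 114.0437; S(2,1) = 106.4100; S(2,2) = 99.2873
  k=3: S(3,0) = 118.0635; S(3,1) = 110.1607; S(3,2) = 102.7870; S(3,3) = 95.9068
Terminal payoffs V(N, i) = max(K - S_T, 0):
  V(3,0) = 5.026501; V(3,1) = 12.929260; V(3,2) = 20.303035; V(3,3) = 27.183236
Backward induction: V(k, i) = exp(-r*dt) * [p * V(k+1, i) + (1-p) * V(k+1, i+1)]; then take max(V_cont, immediate exercise) for American.
  V(2,0) = exp(-r*dt) * [p*5.026501 + (1-p)*12.929260] = 9.025800; exercise = 9.046314; V(2,0) = max -> 9.046314
  V(2,1) = exp(-r*dt) * [p*12.929260 + (1-p)*20.303035] = 16.659487; exercise = 16.680000; V(2,1) = max -> 16.680000
  V(2,2) = exp(-r*dt) * [p*20.303035 + (1-p)*27.183236] = 23.782201; exercise = 23.802714; V(2,2) = max -> 23.802714
  V(1,0) = exp(-r*dt) * [p*9.046314 + (1-p)*16.680000] = 12.908747; exercise = 12.929260; V(1,0) = max -> 12.929260
  V(1,1) = exp(-r*dt) * [p*16.680000 + (1-p)*23.802714] = 20.282522; exercise = 20.303035; V(1,1) = max -> 20.303035
  V(0,0) = exp(-r*dt) * [p*12.929260 + (1-p)*20.303035] = 16.659487; exercise = 16.680000; V(0,0) = max -> 16.680000

Answer: Price = V(0,0) = 16.6800


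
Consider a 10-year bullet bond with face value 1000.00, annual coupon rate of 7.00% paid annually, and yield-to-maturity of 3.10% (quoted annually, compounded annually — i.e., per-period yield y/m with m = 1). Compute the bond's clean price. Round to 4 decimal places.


Answer: Price = 1330.9865

Derivation:
Coupon per period c = face * coupon_rate / m = 70.000000
Periods per year m = 1; per-period yield y/m = 0.031000
Number of cashflows N = 10
Cashflows (t years, CF_t, discount factor 1/(1+y/m)^(m*t), PV):
  t = 1.0000: CF_t = 70.000000, DF = 0.969932, PV = 67.895247
  t = 2.0000: CF_t = 70.000000, DF = 0.940768, PV = 65.853780
  t = 3.0000: CF_t = 70.000000, DF = 0.912481, PV = 63.873696
  t = 4.0000: CF_t = 70.000000, DF = 0.885045, PV = 61.953148
  t = 5.0000: CF_t = 70.000000, DF = 0.858434, PV = 60.090347
  t = 6.0000: CF_t = 70.000000, DF = 0.832622, PV = 58.283557
  t = 7.0000: CF_t = 70.000000, DF = 0.807587, PV = 56.531093
  t = 8.0000: CF_t = 70.000000, DF = 0.783305, PV = 54.831322
  t = 9.0000: CF_t = 70.000000, DF = 0.759752, PV = 53.182660
  t = 10.0000: CF_t = 1070.000000, DF = 0.736908, PV = 788.491698
Price P = sum_t PV_t = 1330.986548


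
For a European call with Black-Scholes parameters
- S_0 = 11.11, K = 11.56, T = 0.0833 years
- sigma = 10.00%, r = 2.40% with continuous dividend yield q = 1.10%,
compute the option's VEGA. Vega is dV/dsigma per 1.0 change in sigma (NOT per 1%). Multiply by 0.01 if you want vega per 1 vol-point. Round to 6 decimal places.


Answer: Vega = 0.532152

Derivation:
d1 = -1.3237545766; d2 = -1.3526163160
phi(d1) = 0.1661105709; exp(-qT) = 0.9990841197; exp(-rT) = 0.9980027971
Vega = S * exp(-qT) * phi(d1) * sqrt(T) = 11.1100 * 0.9990841197 * 0.1661105709 * 0.2886173938 = 0.532152


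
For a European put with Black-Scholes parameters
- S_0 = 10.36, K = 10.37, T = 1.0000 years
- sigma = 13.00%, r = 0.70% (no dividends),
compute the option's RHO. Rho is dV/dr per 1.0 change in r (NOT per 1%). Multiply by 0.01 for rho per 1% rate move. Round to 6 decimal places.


Answer: Rho = -5.225138

Derivation:
d1 = 0.1114247276; d2 = -0.0185752724
phi(d1) = 0.3964734234; exp(-qT) = 1.0000000000; exp(-rT) = 0.9930244429
N(-d2) = 0.5074100354
Rho = -K*T*exp(-rT)*N(-d2) = -10.3700 * 1.0000 * 0.9930244429 * 0.5074100354 = -5.225138


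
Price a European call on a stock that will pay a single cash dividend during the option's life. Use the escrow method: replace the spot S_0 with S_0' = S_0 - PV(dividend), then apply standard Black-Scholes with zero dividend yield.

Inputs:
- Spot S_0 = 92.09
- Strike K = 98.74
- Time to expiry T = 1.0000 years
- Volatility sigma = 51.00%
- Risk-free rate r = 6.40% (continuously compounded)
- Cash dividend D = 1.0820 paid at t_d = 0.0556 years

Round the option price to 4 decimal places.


PV(D) = D * exp(-r * t_d) = 1.0820 * 0.99644792 = 1.07815665
S_0' = S_0 - PV(D) = 92.0900 - 1.07815665 = 91.01184335
d1 = (ln(S_0'/K) + (r + sigma^2/2)*T) / (sigma*sqrt(T)) = 0.22068532
d2 = d1 - sigma*sqrt(T) = -0.28931468
exp(-rT) = 0.93800500
N(d1) = 0.58733127; N(d2) = 0.38617029
C = S_0' * N(d1) - K * exp(-rT) * N(d2) = 91.01184335 * 0.58733127 - 98.7400 * 0.93800500 * 0.38617029 = 17.6875

Answer: Price = 17.6875


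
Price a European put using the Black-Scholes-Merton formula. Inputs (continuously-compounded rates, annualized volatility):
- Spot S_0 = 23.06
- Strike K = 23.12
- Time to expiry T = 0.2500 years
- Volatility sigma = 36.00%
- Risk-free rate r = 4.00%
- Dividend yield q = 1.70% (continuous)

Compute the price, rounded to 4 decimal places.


d1 = (ln(S/K) + (r - q + 0.5*sigma^2) * T) / (sigma * sqrt(T)) = 0.10750817
d2 = d1 - sigma * sqrt(T) = -0.07249183
exp(-rT) = 0.99004983; exp(-qT) = 0.99575902
P = K * exp(-rT) * N(-d2) - S_0 * exp(-qT) * N(-d1)
N(-d1) = 0.45719292; N(-d2) = 0.52889475
P = 23.1200 * 0.99004983 * 0.52889475 - 23.0600 * 0.99575902 * 0.45719292 = 1.6082

Answer: Price = 1.6082


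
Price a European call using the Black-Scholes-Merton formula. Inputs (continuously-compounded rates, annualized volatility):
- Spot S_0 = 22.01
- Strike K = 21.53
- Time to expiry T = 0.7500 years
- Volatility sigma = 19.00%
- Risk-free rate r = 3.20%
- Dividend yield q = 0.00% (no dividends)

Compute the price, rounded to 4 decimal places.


d1 = (ln(S/K) + (r - q + 0.5*sigma^2) * T) / (sigma * sqrt(T)) = 0.36213283
d2 = d1 - sigma * sqrt(T) = 0.19758801
exp(-rT) = 0.97628571; exp(-qT) = 1.00000000
C = S_0 * exp(-qT) * N(d1) - K * exp(-rT) * N(d2)
N(d1) = 0.64137362; N(d2) = 0.57831629
C = 22.0100 * 1.00000000 * 0.64137362 - 21.5300 * 0.97628571 * 0.57831629 = 1.9608

Answer: Price = 1.9608


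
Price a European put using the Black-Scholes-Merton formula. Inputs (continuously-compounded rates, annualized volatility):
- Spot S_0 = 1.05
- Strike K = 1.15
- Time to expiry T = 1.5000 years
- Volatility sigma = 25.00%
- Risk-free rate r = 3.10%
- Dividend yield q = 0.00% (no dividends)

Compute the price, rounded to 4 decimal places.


Answer: Price = 0.1559

Derivation:
d1 = (ln(S/K) + (r - q + 0.5*sigma^2) * T) / (sigma * sqrt(T)) = 0.00784889
d2 = d1 - sigma * sqrt(T) = -0.29833733
exp(-rT) = 0.95456456; exp(-qT) = 1.00000000
P = K * exp(-rT) * N(-d2) - S_0 * exp(-qT) * N(-d1)
N(-d1) = 0.49686878; N(-d2) = 0.61727714
P = 1.1500 * 0.95456456 * 0.61727714 - 1.0500 * 1.00000000 * 0.49686878 = 0.1559


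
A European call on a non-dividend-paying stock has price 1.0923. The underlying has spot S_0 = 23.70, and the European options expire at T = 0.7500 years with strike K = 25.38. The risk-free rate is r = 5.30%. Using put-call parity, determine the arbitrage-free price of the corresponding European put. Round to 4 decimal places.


Answer: Put price = 1.7832

Derivation:
Put-call parity: C - P = S_0 * exp(-qT) - K * exp(-rT).
S_0 * exp(-qT) = 23.7000 * 1.00000000 = 23.70000000
K * exp(-rT) = 25.3800 * 0.96102967 = 24.39093294
P = C - S*exp(-qT) + K*exp(-rT)
P = 1.0923 - 23.70000000 + 24.39093294 = 1.7832


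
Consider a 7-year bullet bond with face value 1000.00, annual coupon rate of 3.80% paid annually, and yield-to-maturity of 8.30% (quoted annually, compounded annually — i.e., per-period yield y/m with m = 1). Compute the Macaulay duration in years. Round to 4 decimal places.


Coupon per period c = face * coupon_rate / m = 38.000000
Periods per year m = 1; per-period yield y/m = 0.083000
Number of cashflows N = 7
Cashflows (t years, CF_t, discount factor 1/(1+y/m)^(m*t), PV):
  t = 1.0000: CF_t = 38.000000, DF = 0.923361, PV = 35.087719
  t = 2.0000: CF_t = 38.000000, DF = 0.852596, PV = 32.398633
  t = 3.0000: CF_t = 38.000000, DF = 0.787254, PV = 29.915635
  t = 4.0000: CF_t = 38.000000, DF = 0.726919, PV = 27.622932
  t = 5.0000: CF_t = 38.000000, DF = 0.671209, PV = 25.505939
  t = 6.0000: CF_t = 38.000000, DF = 0.619768, PV = 23.551190
  t = 7.0000: CF_t = 1038.000000, DF = 0.572270, PV = 594.016019
Price P = sum_t PV_t = 768.098067
Macaulay numerator sum_t t * PV_t:
  t * PV_t at t = 1.0000: 35.087719
  t * PV_t at t = 2.0000: 64.797266
  t * PV_t at t = 3.0000: 89.746905
  t * PV_t at t = 4.0000: 110.491727
  t * PV_t at t = 5.0000: 127.529694
  t * PV_t at t = 6.0000: 141.307140
  t * PV_t at t = 7.0000: 4158.112135
Macaulay duration D = (sum_t t * PV_t) / P = 4727.072587 / 768.098067 = 6.154257

Answer: Macaulay duration = 6.1543 years


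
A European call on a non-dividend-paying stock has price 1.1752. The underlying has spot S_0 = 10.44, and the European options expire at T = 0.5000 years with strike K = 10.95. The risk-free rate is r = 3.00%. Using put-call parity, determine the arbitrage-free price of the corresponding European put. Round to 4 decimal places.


Answer: Put price = 1.5222

Derivation:
Put-call parity: C - P = S_0 * exp(-qT) - K * exp(-rT).
S_0 * exp(-qT) = 10.4400 * 1.00000000 = 10.44000000
K * exp(-rT) = 10.9500 * 0.98511194 = 10.78697574
P = C - S*exp(-qT) + K*exp(-rT)
P = 1.1752 - 10.44000000 + 10.78697574 = 1.5222
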